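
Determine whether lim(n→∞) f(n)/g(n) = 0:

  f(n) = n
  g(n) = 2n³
True

f(n) = n is O(n), and g(n) = 2n³ is O(n³).
Since O(n) grows strictly slower than O(n³), f(n) = o(g(n)) is true.
This means lim(n→∞) f(n)/g(n) = 0.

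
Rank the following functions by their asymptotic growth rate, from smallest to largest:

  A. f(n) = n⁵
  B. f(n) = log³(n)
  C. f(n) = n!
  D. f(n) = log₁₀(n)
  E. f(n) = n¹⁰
D < B < A < E < C

Comparing growth rates:
D = log₁₀(n) is O(log n)
B = log³(n) is O(log³ n)
A = n⁵ is O(n⁵)
E = n¹⁰ is O(n¹⁰)
C = n! is O(n!)

Therefore, the order from slowest to fastest is: D < B < A < E < C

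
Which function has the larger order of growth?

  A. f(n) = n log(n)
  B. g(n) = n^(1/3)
A

f(n) = n log(n) is O(n log n), while g(n) = n^(1/3) is O(n^(1/3)).
Since O(n log n) grows faster than O(n^(1/3)), f(n) dominates.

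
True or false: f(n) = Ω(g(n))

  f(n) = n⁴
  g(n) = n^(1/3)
True

f(n) = n⁴ is O(n⁴), and g(n) = n^(1/3) is O(n^(1/3)).
Since O(n⁴) grows at least as fast as O(n^(1/3)), f(n) = Ω(g(n)) is true.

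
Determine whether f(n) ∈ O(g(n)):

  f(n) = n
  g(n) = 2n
True

f(n) = n and g(n) = 2n are both O(n).
Big-O permits equal growth rates (f ≤ c·g for some c), so f(n) = O(g(n)) is true.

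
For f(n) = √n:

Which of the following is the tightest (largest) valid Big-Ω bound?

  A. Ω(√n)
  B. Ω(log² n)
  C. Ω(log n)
A

f(n) = √n is Ω(√n).
All listed options are valid Big-Ω bounds (lower bounds),
but Ω(√n) is the tightest (largest valid bound).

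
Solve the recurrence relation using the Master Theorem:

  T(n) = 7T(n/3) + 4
Θ(n^log₃(7))

Master Theorem: a = 7, b = 3, f(n) = 4.
Compute the critical exponent d = log₃(7) = 1.771.
Compare f(n) = Θ(1) against n^d:
  k = 0 < d = 1.771, so f(n) = O(n^(d-ε)) — Case 1.
  The recursion cost dominates: T(n) = Θ(n^d) = Θ(n^log₃(7)).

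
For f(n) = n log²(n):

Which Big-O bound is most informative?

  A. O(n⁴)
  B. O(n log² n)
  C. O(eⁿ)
B

f(n) = n log²(n) is O(n log² n).
All listed options are valid Big-O bounds (upper bounds),
but O(n log² n) is the tightest (smallest valid bound).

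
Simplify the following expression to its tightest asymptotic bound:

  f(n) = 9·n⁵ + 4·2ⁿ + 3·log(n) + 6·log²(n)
Θ(2ⁿ)

Order the terms by growth rate: 3·log(n) ≺ 6·log²(n) ≺ 9·n⁵ ≺ 4·2ⁿ.
The fastest-growing term 4·2ⁿ dominates as n → ∞; dropping its constant factor gives Θ(2ⁿ).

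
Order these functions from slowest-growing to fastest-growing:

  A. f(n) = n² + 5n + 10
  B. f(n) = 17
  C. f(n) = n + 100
B < C < A

Comparing growth rates:
B = 17 is O(1)
C = n + 100 is O(n)
A = n² + 5n + 10 is O(n²)

Therefore, the order from slowest to fastest is: B < C < A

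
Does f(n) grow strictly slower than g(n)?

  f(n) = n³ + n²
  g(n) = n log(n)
False

f(n) = n³ + n² is O(n³), and g(n) = n log(n) is O(n log n).
Since O(n³) grows faster than or equal to O(n log n), f(n) = o(g(n)) is false.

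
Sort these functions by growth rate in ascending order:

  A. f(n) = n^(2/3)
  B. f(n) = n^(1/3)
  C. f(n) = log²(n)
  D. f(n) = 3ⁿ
C < B < A < D

Comparing growth rates:
C = log²(n) is O(log² n)
B = n^(1/3) is O(n^(1/3))
A = n^(2/3) is O(n^(2/3))
D = 3ⁿ is O(3ⁿ)

Therefore, the order from slowest to fastest is: C < B < A < D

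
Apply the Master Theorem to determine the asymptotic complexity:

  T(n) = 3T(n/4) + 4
Θ(n^log₄(3))

Master Theorem: a = 3, b = 4, f(n) = 4.
Compute the critical exponent d = log₄(3) = 0.792.
Compare f(n) = Θ(1) against n^d:
  k = 0 < d = 0.792, so f(n) = O(n^(d-ε)) — Case 1.
  The recursion cost dominates: T(n) = Θ(n^d) = Θ(n^log₄(3)).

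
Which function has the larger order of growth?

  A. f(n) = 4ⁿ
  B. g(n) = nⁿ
B

f(n) = 4ⁿ is O(4ⁿ), while g(n) = nⁿ is O(nⁿ).
Since O(nⁿ) grows faster than O(4ⁿ), g(n) dominates.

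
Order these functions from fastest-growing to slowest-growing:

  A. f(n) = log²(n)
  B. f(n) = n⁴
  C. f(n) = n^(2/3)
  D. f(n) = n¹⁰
D > B > C > A

Comparing growth rates:
D = n¹⁰ is O(n¹⁰)
B = n⁴ is O(n⁴)
C = n^(2/3) is O(n^(2/3))
A = log²(n) is O(log² n)

Therefore, the order from fastest to slowest is: D > B > C > A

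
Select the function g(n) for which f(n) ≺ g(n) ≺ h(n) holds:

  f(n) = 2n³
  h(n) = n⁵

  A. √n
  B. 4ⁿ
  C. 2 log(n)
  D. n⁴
D

We need g(n) with 2n³ = o(g(n)) and g(n) = o(n⁵), i.e. O(n³) ≺ g ≺ O(n⁵).
Check each option:
  A. √n — O(√n) does not grow strictly faster than f(n)
  B. 4ⁿ — O(4ⁿ) does not grow strictly slower than h(n)
  C. 2 log(n) — O(log n) does not grow strictly faster than f(n)
  D. n⁴ — O(n⁴) is strictly between O(n³) and O(n⁵) ✓

Only option D (n⁴) lies strictly between.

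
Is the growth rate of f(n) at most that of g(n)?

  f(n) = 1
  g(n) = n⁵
True

f(n) = 1 is O(1), and g(n) = n⁵ is O(n⁵).
Since O(1) ⊆ O(n⁵) (f grows no faster than g), f(n) = O(g(n)) is true.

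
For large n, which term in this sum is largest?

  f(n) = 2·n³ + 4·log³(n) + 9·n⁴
9·n⁴

Looking at each term:
  - 2·n³ is O(n³)
  - 4·log³(n) is O(log³ n)
  - 9·n⁴ is O(n⁴)

The term 9·n⁴ (O(n⁴)) grows fastest and dominates all others.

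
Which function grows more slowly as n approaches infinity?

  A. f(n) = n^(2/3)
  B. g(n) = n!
A

f(n) = n^(2/3) is O(n^(2/3)), while g(n) = n! is O(n!).
Since O(n^(2/3)) grows slower than O(n!), f(n) is dominated.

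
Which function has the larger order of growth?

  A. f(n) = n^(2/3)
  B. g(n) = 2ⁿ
B

f(n) = n^(2/3) is O(n^(2/3)), while g(n) = 2ⁿ is O(2ⁿ).
Since O(2ⁿ) grows faster than O(n^(2/3)), g(n) dominates.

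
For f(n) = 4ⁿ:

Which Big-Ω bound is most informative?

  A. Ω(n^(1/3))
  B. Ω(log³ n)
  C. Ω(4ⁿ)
C

f(n) = 4ⁿ is Ω(4ⁿ).
All listed options are valid Big-Ω bounds (lower bounds),
but Ω(4ⁿ) is the tightest (largest valid bound).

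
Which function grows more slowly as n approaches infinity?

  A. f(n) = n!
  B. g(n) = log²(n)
B

f(n) = n! is O(n!), while g(n) = log²(n) is O(log² n).
Since O(log² n) grows slower than O(n!), g(n) is dominated.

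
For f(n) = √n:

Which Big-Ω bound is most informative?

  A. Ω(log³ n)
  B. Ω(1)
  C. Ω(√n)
C

f(n) = √n is Ω(√n).
All listed options are valid Big-Ω bounds (lower bounds),
but Ω(√n) is the tightest (largest valid bound).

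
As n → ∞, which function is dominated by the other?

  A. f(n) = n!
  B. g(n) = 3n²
B

f(n) = n! is O(n!), while g(n) = 3n² is O(n²).
Since O(n²) grows slower than O(n!), g(n) is dominated.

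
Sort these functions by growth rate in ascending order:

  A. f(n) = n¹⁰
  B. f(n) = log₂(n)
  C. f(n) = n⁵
B < C < A

Comparing growth rates:
B = log₂(n) is O(log n)
C = n⁵ is O(n⁵)
A = n¹⁰ is O(n¹⁰)

Therefore, the order from slowest to fastest is: B < C < A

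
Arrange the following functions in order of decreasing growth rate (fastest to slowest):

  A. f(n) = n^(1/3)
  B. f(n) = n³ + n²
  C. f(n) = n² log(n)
B > C > A

Comparing growth rates:
B = n³ + n² is O(n³)
C = n² log(n) is O(n² log n)
A = n^(1/3) is O(n^(1/3))

Therefore, the order from fastest to slowest is: B > C > A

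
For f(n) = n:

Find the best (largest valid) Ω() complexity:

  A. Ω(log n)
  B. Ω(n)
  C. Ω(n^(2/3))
B

f(n) = n is Ω(n).
All listed options are valid Big-Ω bounds (lower bounds),
but Ω(n) is the tightest (largest valid bound).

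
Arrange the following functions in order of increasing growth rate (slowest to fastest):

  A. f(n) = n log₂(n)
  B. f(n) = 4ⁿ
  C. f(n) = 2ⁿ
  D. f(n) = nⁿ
A < C < B < D

Comparing growth rates:
A = n log₂(n) is O(n log n)
C = 2ⁿ is O(2ⁿ)
B = 4ⁿ is O(4ⁿ)
D = nⁿ is O(nⁿ)

Therefore, the order from slowest to fastest is: A < C < B < D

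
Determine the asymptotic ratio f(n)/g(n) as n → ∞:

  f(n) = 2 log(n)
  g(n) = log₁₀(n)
log(100)

Since 2 log(n) and log₁₀(n) have the same growth rate (O(log n)),
the ratio converges to a constant: log(100).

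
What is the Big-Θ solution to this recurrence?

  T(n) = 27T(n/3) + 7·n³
Θ(n³ log n)

Master Theorem: a = 27, b = 3, f(n) = 7·n³.
Compute the critical exponent d = log₃(27) = 3.
Compare f(n) = Θ(n³) against n^d:
  k = 3 = d, so f(n) = Θ(n^d) — Case 2.
  Work is balanced across levels: T(n) = Θ(n^d log n) = Θ(n³ log n).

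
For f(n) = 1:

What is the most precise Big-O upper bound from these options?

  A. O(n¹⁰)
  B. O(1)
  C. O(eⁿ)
B

f(n) = 1 is O(1).
All listed options are valid Big-O bounds (upper bounds),
but O(1) is the tightest (smallest valid bound).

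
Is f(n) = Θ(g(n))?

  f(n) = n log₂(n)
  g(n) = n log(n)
True

f(n) = n log₂(n) and g(n) = n log(n) are both O(n log n).
Since they have the same asymptotic growth rate, f(n) = Θ(g(n)) is true.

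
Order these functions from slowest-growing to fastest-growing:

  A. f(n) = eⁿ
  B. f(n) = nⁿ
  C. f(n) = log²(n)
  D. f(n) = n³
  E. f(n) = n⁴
C < D < E < A < B

Comparing growth rates:
C = log²(n) is O(log² n)
D = n³ is O(n³)
E = n⁴ is O(n⁴)
A = eⁿ is O(eⁿ)
B = nⁿ is O(nⁿ)

Therefore, the order from slowest to fastest is: C < D < E < A < B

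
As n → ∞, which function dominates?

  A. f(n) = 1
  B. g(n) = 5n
B

f(n) = 1 is O(1), while g(n) = 5n is O(n).
Since O(n) grows faster than O(1), g(n) dominates.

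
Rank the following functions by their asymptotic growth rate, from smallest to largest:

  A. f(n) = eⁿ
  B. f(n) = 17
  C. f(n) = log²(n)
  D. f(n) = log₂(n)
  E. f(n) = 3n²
B < D < C < E < A

Comparing growth rates:
B = 17 is O(1)
D = log₂(n) is O(log n)
C = log²(n) is O(log² n)
E = 3n² is O(n²)
A = eⁿ is O(eⁿ)

Therefore, the order from slowest to fastest is: B < D < C < E < A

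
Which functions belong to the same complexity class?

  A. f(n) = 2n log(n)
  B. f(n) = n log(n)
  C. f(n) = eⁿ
A and B

Examining each function:
  A. 2n log(n) is O(n log n)
  B. n log(n) is O(n log n)
  C. eⁿ is O(eⁿ)

Functions A and B both have the same complexity class.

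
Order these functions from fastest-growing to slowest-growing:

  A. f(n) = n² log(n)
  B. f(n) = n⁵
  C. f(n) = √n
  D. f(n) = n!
D > B > A > C

Comparing growth rates:
D = n! is O(n!)
B = n⁵ is O(n⁵)
A = n² log(n) is O(n² log n)
C = √n is O(√n)

Therefore, the order from fastest to slowest is: D > B > A > C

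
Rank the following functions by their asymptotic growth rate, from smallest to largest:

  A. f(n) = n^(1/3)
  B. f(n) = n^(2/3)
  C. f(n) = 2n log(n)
A < B < C

Comparing growth rates:
A = n^(1/3) is O(n^(1/3))
B = n^(2/3) is O(n^(2/3))
C = 2n log(n) is O(n log n)

Therefore, the order from slowest to fastest is: A < B < C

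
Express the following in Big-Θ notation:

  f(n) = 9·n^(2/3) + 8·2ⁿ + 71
Θ(2ⁿ)

Order the terms by growth rate: 71 ≺ 9·n^(2/3) ≺ 8·2ⁿ.
The fastest-growing term 8·2ⁿ dominates as n → ∞; dropping its constant factor gives Θ(2ⁿ).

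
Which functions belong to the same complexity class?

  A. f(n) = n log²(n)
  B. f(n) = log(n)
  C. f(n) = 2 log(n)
B and C

Examining each function:
  A. n log²(n) is O(n log² n)
  B. log(n) is O(log n)
  C. 2 log(n) is O(log n)

Functions B and C both have the same complexity class.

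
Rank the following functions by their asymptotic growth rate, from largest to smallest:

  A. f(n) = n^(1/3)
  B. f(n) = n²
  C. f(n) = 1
B > A > C

Comparing growth rates:
B = n² is O(n²)
A = n^(1/3) is O(n^(1/3))
C = 1 is O(1)

Therefore, the order from fastest to slowest is: B > A > C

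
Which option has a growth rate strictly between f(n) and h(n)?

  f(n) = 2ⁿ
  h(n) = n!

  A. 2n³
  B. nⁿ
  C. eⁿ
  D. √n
C

We need g(n) with 2ⁿ = o(g(n)) and g(n) = o(n!), i.e. O(2ⁿ) ≺ g ≺ O(n!).
Check each option:
  A. 2n³ — O(n³) does not grow strictly faster than f(n)
  B. nⁿ — O(nⁿ) does not grow strictly slower than h(n)
  C. eⁿ — O(eⁿ) is strictly between O(2ⁿ) and O(n!) ✓
  D. √n — O(√n) does not grow strictly faster than f(n)

Only option C (eⁿ) lies strictly between.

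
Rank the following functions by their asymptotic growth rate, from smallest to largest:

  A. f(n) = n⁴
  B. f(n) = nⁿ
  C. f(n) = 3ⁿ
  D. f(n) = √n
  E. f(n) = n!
D < A < C < E < B

Comparing growth rates:
D = √n is O(√n)
A = n⁴ is O(n⁴)
C = 3ⁿ is O(3ⁿ)
E = n! is O(n!)
B = nⁿ is O(nⁿ)

Therefore, the order from slowest to fastest is: D < A < C < E < B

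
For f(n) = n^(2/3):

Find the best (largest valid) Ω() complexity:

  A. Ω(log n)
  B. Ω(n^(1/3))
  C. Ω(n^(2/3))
C

f(n) = n^(2/3) is Ω(n^(2/3)).
All listed options are valid Big-Ω bounds (lower bounds),
but Ω(n^(2/3)) is the tightest (largest valid bound).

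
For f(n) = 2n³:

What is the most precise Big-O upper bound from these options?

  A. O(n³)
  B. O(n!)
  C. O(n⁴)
A

f(n) = 2n³ is O(n³).
All listed options are valid Big-O bounds (upper bounds),
but O(n³) is the tightest (smallest valid bound).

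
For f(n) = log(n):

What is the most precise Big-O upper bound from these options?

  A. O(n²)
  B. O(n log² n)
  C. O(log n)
C

f(n) = log(n) is O(log n).
All listed options are valid Big-O bounds (upper bounds),
but O(log n) is the tightest (smallest valid bound).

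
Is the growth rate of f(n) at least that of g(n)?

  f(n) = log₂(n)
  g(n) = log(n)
True

f(n) = log₂(n) and g(n) = log(n) are both O(log n).
Big-Ω permits equal growth rates (f ≥ c·g for some c > 0), so f(n) = Ω(g(n)) is true.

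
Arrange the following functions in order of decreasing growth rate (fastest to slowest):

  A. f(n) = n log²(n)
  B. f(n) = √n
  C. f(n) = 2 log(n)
A > B > C

Comparing growth rates:
A = n log²(n) is O(n log² n)
B = √n is O(√n)
C = 2 log(n) is O(log n)

Therefore, the order from fastest to slowest is: A > B > C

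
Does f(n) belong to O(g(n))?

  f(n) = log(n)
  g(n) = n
True

f(n) = log(n) is O(log n), and g(n) = n is O(n).
Since O(log n) ⊆ O(n) (f grows no faster than g), f(n) = O(g(n)) is true.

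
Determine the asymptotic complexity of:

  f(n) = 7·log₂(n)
O(log n)

The dominant term in 7·log₂(n) is 7·log₂(n), which is Θ(log n).
Constants are absorbed, so the tightest bound is O(log n).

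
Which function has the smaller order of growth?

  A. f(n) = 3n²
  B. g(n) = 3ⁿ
A

f(n) = 3n² is O(n²), while g(n) = 3ⁿ is O(3ⁿ).
Since O(n²) grows slower than O(3ⁿ), f(n) is dominated.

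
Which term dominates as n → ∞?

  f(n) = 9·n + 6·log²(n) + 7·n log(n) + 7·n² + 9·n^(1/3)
7·n²

Looking at each term:
  - 9·n is O(n)
  - 6·log²(n) is O(log² n)
  - 7·n log(n) is O(n log n)
  - 7·n² is O(n²)
  - 9·n^(1/3) is O(n^(1/3))

The term 7·n² (O(n²)) grows fastest and dominates all others.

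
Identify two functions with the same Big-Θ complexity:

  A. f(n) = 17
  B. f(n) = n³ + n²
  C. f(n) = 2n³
B and C

Examining each function:
  A. 17 is O(1)
  B. n³ + n² is O(n³)
  C. 2n³ is O(n³)

Functions B and C both have the same complexity class.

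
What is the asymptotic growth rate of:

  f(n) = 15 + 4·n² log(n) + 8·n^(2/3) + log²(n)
Θ(n² log n)

Order the terms by growth rate: 15 ≺ log²(n) ≺ 8·n^(2/3) ≺ 4·n² log(n).
The fastest-growing term 4·n² log(n) dominates as n → ∞; dropping its constant factor gives Θ(n² log n).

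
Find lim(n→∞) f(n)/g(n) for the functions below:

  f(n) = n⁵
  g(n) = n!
0

Since n⁵ (O(n⁵)) grows slower than n! (O(n!)),
the ratio f(n)/g(n) → 0 as n → ∞.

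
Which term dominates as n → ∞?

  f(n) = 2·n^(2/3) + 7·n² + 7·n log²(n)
7·n²

Looking at each term:
  - 2·n^(2/3) is O(n^(2/3))
  - 7·n² is O(n²)
  - 7·n log²(n) is O(n log² n)

The term 7·n² (O(n²)) grows fastest and dominates all others.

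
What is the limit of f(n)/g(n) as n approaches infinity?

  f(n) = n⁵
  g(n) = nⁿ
0

Since n⁵ (O(n⁵)) grows slower than nⁿ (O(nⁿ)),
the ratio f(n)/g(n) → 0 as n → ∞.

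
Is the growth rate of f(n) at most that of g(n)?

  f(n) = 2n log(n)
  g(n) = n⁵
True

f(n) = 2n log(n) is O(n log n), and g(n) = n⁵ is O(n⁵).
Since O(n log n) ⊆ O(n⁵) (f grows no faster than g), f(n) = O(g(n)) is true.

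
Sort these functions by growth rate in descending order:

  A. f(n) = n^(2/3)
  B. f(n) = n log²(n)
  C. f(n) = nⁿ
C > B > A

Comparing growth rates:
C = nⁿ is O(nⁿ)
B = n log²(n) is O(n log² n)
A = n^(2/3) is O(n^(2/3))

Therefore, the order from fastest to slowest is: C > B > A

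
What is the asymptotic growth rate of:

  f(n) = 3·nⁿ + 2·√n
Θ(nⁿ)

Order the terms by growth rate: 2·√n ≺ 3·nⁿ.
The fastest-growing term 3·nⁿ dominates as n → ∞; dropping its constant factor gives Θ(nⁿ).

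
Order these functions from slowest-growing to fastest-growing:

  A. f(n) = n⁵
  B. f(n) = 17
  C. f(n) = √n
B < C < A

Comparing growth rates:
B = 17 is O(1)
C = √n is O(√n)
A = n⁵ is O(n⁵)

Therefore, the order from slowest to fastest is: B < C < A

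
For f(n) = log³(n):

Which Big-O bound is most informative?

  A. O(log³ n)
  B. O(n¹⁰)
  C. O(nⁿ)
A

f(n) = log³(n) is O(log³ n).
All listed options are valid Big-O bounds (upper bounds),
but O(log³ n) is the tightest (smallest valid bound).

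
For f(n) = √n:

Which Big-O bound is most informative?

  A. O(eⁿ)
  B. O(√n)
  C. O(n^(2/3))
B

f(n) = √n is O(√n).
All listed options are valid Big-O bounds (upper bounds),
but O(√n) is the tightest (smallest valid bound).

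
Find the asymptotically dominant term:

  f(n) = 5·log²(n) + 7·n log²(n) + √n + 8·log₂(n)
7·n log²(n)

Looking at each term:
  - 5·log²(n) is O(log² n)
  - 7·n log²(n) is O(n log² n)
  - √n is O(√n)
  - 8·log₂(n) is O(log n)

The term 7·n log²(n) (O(n log² n)) grows fastest and dominates all others.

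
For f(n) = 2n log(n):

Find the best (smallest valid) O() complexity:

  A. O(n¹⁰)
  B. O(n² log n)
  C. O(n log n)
C

f(n) = 2n log(n) is O(n log n).
All listed options are valid Big-O bounds (upper bounds),
but O(n log n) is the tightest (smallest valid bound).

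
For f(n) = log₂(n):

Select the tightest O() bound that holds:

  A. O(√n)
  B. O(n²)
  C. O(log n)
C

f(n) = log₂(n) is O(log n).
All listed options are valid Big-O bounds (upper bounds),
but O(log n) is the tightest (smallest valid bound).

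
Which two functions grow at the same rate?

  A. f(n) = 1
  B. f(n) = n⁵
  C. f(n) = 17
A and C

Examining each function:
  A. 1 is O(1)
  B. n⁵ is O(n⁵)
  C. 17 is O(1)

Functions A and C both have the same complexity class.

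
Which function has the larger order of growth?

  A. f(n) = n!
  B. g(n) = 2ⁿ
A

f(n) = n! is O(n!), while g(n) = 2ⁿ is O(2ⁿ).
Since O(n!) grows faster than O(2ⁿ), f(n) dominates.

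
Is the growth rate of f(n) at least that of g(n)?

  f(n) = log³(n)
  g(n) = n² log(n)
False

f(n) = log³(n) is O(log³ n), and g(n) = n² log(n) is O(n² log n).
Since O(log³ n) grows slower than O(n² log n), f(n) = Ω(g(n)) is false.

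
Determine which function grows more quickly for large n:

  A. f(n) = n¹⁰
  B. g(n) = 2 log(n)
A

f(n) = n¹⁰ is O(n¹⁰), while g(n) = 2 log(n) is O(log n).
Since O(n¹⁰) grows faster than O(log n), f(n) dominates.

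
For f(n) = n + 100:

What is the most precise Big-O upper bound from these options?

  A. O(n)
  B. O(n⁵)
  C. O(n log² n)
A

f(n) = n + 100 is O(n).
All listed options are valid Big-O bounds (upper bounds),
but O(n) is the tightest (smallest valid bound).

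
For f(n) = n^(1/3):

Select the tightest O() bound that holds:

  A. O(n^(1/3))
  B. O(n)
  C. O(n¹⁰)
A

f(n) = n^(1/3) is O(n^(1/3)).
All listed options are valid Big-O bounds (upper bounds),
but O(n^(1/3)) is the tightest (smallest valid bound).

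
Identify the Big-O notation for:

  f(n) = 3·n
O(n)

The dominant term in 3·n is 3·n, which is Θ(n).
Constants are absorbed, so the tightest bound is O(n).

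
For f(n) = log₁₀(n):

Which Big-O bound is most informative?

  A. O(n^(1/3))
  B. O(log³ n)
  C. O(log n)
C

f(n) = log₁₀(n) is O(log n).
All listed options are valid Big-O bounds (upper bounds),
but O(log n) is the tightest (smallest valid bound).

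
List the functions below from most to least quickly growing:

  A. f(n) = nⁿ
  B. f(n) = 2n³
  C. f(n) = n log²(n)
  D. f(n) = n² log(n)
A > B > D > C

Comparing growth rates:
A = nⁿ is O(nⁿ)
B = 2n³ is O(n³)
D = n² log(n) is O(n² log n)
C = n log²(n) is O(n log² n)

Therefore, the order from fastest to slowest is: A > B > D > C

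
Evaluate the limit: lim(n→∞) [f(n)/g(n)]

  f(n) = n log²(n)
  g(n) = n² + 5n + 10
0

Since n log²(n) (O(n log² n)) grows slower than n² + 5n + 10 (O(n²)),
the ratio f(n)/g(n) → 0 as n → ∞.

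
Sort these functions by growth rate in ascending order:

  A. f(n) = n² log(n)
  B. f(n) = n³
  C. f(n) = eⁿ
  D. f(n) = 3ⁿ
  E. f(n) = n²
E < A < B < C < D

Comparing growth rates:
E = n² is O(n²)
A = n² log(n) is O(n² log n)
B = n³ is O(n³)
C = eⁿ is O(eⁿ)
D = 3ⁿ is O(3ⁿ)

Therefore, the order from slowest to fastest is: E < A < B < C < D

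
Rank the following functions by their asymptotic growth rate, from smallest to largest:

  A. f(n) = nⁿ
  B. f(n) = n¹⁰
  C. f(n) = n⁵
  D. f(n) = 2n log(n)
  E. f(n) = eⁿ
D < C < B < E < A

Comparing growth rates:
D = 2n log(n) is O(n log n)
C = n⁵ is O(n⁵)
B = n¹⁰ is O(n¹⁰)
E = eⁿ is O(eⁿ)
A = nⁿ is O(nⁿ)

Therefore, the order from slowest to fastest is: D < C < B < E < A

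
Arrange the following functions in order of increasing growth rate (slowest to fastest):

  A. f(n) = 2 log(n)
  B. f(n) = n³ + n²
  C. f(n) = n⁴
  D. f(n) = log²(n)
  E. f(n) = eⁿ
A < D < B < C < E

Comparing growth rates:
A = 2 log(n) is O(log n)
D = log²(n) is O(log² n)
B = n³ + n² is O(n³)
C = n⁴ is O(n⁴)
E = eⁿ is O(eⁿ)

Therefore, the order from slowest to fastest is: A < D < B < C < E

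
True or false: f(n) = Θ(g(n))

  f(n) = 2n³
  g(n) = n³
True

f(n) = 2n³ and g(n) = n³ are both O(n³).
Since they have the same asymptotic growth rate, f(n) = Θ(g(n)) is true.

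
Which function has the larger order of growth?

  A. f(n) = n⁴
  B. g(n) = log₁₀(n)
A

f(n) = n⁴ is O(n⁴), while g(n) = log₁₀(n) is O(log n).
Since O(n⁴) grows faster than O(log n), f(n) dominates.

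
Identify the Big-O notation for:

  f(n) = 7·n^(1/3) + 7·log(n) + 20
O(n^(1/3))

The dominant term in 7·n^(1/3) + 7·log(n) + 20 is 7·n^(1/3), which is Θ(n^(1/3)).
Lower-order terms (7·log(n), 20) are asymptotically negligible.
Constants are absorbed, so the tightest bound is O(n^(1/3)).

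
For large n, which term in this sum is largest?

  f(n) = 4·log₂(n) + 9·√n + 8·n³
8·n³

Looking at each term:
  - 4·log₂(n) is O(log n)
  - 9·√n is O(√n)
  - 8·n³ is O(n³)

The term 8·n³ (O(n³)) grows fastest and dominates all others.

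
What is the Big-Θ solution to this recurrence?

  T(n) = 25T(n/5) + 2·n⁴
Θ(n⁴)

Master Theorem: a = 25, b = 5, f(n) = 2·n⁴.
Compute the critical exponent d = log₅(25) = 2.
Compare f(n) = Θ(n⁴) against n^d:
  k = 4 > d = 2, so f(n) = Ω(n^(d+ε)) — Case 3.
  Regularity: a·(n/b)^4/n^4 = a/b^4 = 25/625 < 1 ✓.
  The top-level work dominates: T(n) = Θ(f(n)) = Θ(n⁴).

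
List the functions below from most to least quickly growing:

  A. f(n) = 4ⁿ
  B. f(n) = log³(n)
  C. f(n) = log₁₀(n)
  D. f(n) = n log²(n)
A > D > B > C

Comparing growth rates:
A = 4ⁿ is O(4ⁿ)
D = n log²(n) is O(n log² n)
B = log³(n) is O(log³ n)
C = log₁₀(n) is O(log n)

Therefore, the order from fastest to slowest is: A > D > B > C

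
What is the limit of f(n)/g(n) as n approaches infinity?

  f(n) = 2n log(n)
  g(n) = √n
∞

Since 2n log(n) (O(n log n)) grows faster than √n (O(√n)),
the ratio f(n)/g(n) → ∞ as n → ∞.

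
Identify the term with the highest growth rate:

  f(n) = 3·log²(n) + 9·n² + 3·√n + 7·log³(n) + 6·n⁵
6·n⁵

Looking at each term:
  - 3·log²(n) is O(log² n)
  - 9·n² is O(n²)
  - 3·√n is O(√n)
  - 7·log³(n) is O(log³ n)
  - 6·n⁵ is O(n⁵)

The term 6·n⁵ (O(n⁵)) grows fastest and dominates all others.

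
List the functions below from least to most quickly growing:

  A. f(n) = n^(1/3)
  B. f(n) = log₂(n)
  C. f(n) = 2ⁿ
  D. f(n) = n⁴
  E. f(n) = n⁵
B < A < D < E < C

Comparing growth rates:
B = log₂(n) is O(log n)
A = n^(1/3) is O(n^(1/3))
D = n⁴ is O(n⁴)
E = n⁵ is O(n⁵)
C = 2ⁿ is O(2ⁿ)

Therefore, the order from slowest to fastest is: B < A < D < E < C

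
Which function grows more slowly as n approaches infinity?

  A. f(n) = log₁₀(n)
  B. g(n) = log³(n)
A

f(n) = log₁₀(n) is O(log n), while g(n) = log³(n) is O(log³ n).
Since O(log n) grows slower than O(log³ n), f(n) is dominated.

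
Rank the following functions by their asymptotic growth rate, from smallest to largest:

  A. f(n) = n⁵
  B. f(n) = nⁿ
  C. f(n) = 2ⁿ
A < C < B

Comparing growth rates:
A = n⁵ is O(n⁵)
C = 2ⁿ is O(2ⁿ)
B = nⁿ is O(nⁿ)

Therefore, the order from slowest to fastest is: A < C < B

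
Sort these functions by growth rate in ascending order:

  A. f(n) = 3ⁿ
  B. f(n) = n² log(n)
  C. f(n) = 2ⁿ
B < C < A

Comparing growth rates:
B = n² log(n) is O(n² log n)
C = 2ⁿ is O(2ⁿ)
A = 3ⁿ is O(3ⁿ)

Therefore, the order from slowest to fastest is: B < C < A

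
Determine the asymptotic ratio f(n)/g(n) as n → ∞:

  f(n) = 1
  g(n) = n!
0

Since 1 (O(1)) grows slower than n! (O(n!)),
the ratio f(n)/g(n) → 0 as n → ∞.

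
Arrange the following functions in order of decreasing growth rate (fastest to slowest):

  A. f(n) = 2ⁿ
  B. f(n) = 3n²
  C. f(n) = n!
C > A > B

Comparing growth rates:
C = n! is O(n!)
A = 2ⁿ is O(2ⁿ)
B = 3n² is O(n²)

Therefore, the order from fastest to slowest is: C > A > B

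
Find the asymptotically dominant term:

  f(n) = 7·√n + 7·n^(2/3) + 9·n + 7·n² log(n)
7·n² log(n)

Looking at each term:
  - 7·√n is O(√n)
  - 7·n^(2/3) is O(n^(2/3))
  - 9·n is O(n)
  - 7·n² log(n) is O(n² log n)

The term 7·n² log(n) (O(n² log n)) grows fastest and dominates all others.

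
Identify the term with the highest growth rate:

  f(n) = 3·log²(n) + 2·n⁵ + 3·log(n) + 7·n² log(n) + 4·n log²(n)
2·n⁵

Looking at each term:
  - 3·log²(n) is O(log² n)
  - 2·n⁵ is O(n⁵)
  - 3·log(n) is O(log n)
  - 7·n² log(n) is O(n² log n)
  - 4·n log²(n) is O(n log² n)

The term 2·n⁵ (O(n⁵)) grows fastest and dominates all others.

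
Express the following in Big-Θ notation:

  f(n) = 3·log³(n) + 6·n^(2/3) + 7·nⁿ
Θ(nⁿ)

Order the terms by growth rate: 3·log³(n) ≺ 6·n^(2/3) ≺ 7·nⁿ.
The fastest-growing term 7·nⁿ dominates as n → ∞; dropping its constant factor gives Θ(nⁿ).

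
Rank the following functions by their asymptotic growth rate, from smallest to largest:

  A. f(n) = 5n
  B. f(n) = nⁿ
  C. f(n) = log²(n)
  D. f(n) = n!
C < A < D < B

Comparing growth rates:
C = log²(n) is O(log² n)
A = 5n is O(n)
D = n! is O(n!)
B = nⁿ is O(nⁿ)

Therefore, the order from slowest to fastest is: C < A < D < B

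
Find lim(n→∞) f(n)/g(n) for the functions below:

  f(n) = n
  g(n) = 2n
1/2

Since n and 2n have the same growth rate (O(n)),
the ratio converges to a constant: 1/2.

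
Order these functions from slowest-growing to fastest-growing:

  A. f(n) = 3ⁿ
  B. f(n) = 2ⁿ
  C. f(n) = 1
C < B < A

Comparing growth rates:
C = 1 is O(1)
B = 2ⁿ is O(2ⁿ)
A = 3ⁿ is O(3ⁿ)

Therefore, the order from slowest to fastest is: C < B < A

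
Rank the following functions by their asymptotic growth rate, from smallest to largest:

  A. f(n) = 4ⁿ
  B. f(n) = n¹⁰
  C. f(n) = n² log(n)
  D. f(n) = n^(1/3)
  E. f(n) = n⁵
D < C < E < B < A

Comparing growth rates:
D = n^(1/3) is O(n^(1/3))
C = n² log(n) is O(n² log n)
E = n⁵ is O(n⁵)
B = n¹⁰ is O(n¹⁰)
A = 4ⁿ is O(4ⁿ)

Therefore, the order from slowest to fastest is: D < C < E < B < A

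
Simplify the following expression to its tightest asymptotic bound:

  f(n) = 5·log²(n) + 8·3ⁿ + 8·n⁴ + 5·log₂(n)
Θ(3ⁿ)

Order the terms by growth rate: 5·log₂(n) ≺ 5·log²(n) ≺ 8·n⁴ ≺ 8·3ⁿ.
The fastest-growing term 8·3ⁿ dominates as n → ∞; dropping its constant factor gives Θ(3ⁿ).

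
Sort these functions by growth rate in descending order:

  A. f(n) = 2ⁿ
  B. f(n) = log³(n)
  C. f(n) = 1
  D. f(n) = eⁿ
D > A > B > C

Comparing growth rates:
D = eⁿ is O(eⁿ)
A = 2ⁿ is O(2ⁿ)
B = log³(n) is O(log³ n)
C = 1 is O(1)

Therefore, the order from fastest to slowest is: D > A > B > C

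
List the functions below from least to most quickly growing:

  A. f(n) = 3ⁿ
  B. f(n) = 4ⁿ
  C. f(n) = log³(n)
C < A < B

Comparing growth rates:
C = log³(n) is O(log³ n)
A = 3ⁿ is O(3ⁿ)
B = 4ⁿ is O(4ⁿ)

Therefore, the order from slowest to fastest is: C < A < B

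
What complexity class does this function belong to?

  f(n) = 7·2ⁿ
O(2ⁿ)

The dominant term in 7·2ⁿ is 7·2ⁿ, which is Θ(2ⁿ).
Constants are absorbed, so the tightest bound is O(2ⁿ).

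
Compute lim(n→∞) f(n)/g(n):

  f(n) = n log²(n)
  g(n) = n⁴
0

Since n log²(n) (O(n log² n)) grows slower than n⁴ (O(n⁴)),
the ratio f(n)/g(n) → 0 as n → ∞.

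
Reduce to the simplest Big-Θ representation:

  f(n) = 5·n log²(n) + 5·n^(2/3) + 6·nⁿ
Θ(nⁿ)

Order the terms by growth rate: 5·n^(2/3) ≺ 5·n log²(n) ≺ 6·nⁿ.
The fastest-growing term 6·nⁿ dominates as n → ∞; dropping its constant factor gives Θ(nⁿ).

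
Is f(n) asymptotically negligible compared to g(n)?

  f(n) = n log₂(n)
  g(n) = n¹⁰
True

f(n) = n log₂(n) is O(n log n), and g(n) = n¹⁰ is O(n¹⁰).
Since O(n log n) grows strictly slower than O(n¹⁰), f(n) = o(g(n)) is true.
This means lim(n→∞) f(n)/g(n) = 0.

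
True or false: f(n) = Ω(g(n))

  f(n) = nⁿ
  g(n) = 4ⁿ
True

f(n) = nⁿ is O(nⁿ), and g(n) = 4ⁿ is O(4ⁿ).
Since O(nⁿ) grows at least as fast as O(4ⁿ), f(n) = Ω(g(n)) is true.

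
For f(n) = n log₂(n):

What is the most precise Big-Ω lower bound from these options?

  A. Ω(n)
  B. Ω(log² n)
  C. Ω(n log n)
C

f(n) = n log₂(n) is Ω(n log n).
All listed options are valid Big-Ω bounds (lower bounds),
but Ω(n log n) is the tightest (largest valid bound).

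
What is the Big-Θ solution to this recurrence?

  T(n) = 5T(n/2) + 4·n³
Θ(n³)

Master Theorem: a = 5, b = 2, f(n) = 4·n³.
Compute the critical exponent d = log₂(5) = 2.322.
Compare f(n) = Θ(n³) against n^d:
  k = 3 > d = 2.322, so f(n) = Ω(n^(d+ε)) — Case 3.
  Regularity: a·(n/b)^3/n^3 = a/b^3 = 5/8 < 1 ✓.
  The top-level work dominates: T(n) = Θ(f(n)) = Θ(n³).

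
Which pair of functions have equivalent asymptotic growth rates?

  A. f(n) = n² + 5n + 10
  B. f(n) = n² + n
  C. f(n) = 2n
A and B

Examining each function:
  A. n² + 5n + 10 is O(n²)
  B. n² + n is O(n²)
  C. 2n is O(n)

Functions A and B both have the same complexity class.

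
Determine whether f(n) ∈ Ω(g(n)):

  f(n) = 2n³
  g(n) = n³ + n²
True

f(n) = 2n³ and g(n) = n³ + n² are both O(n³).
Big-Ω permits equal growth rates (f ≥ c·g for some c > 0), so f(n) = Ω(g(n)) is true.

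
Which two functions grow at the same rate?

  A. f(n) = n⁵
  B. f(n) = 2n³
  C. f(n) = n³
B and C

Examining each function:
  A. n⁵ is O(n⁵)
  B. 2n³ is O(n³)
  C. n³ is O(n³)

Functions B and C both have the same complexity class.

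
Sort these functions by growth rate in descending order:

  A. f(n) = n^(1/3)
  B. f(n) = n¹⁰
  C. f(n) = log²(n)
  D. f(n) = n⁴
B > D > A > C

Comparing growth rates:
B = n¹⁰ is O(n¹⁰)
D = n⁴ is O(n⁴)
A = n^(1/3) is O(n^(1/3))
C = log²(n) is O(log² n)

Therefore, the order from fastest to slowest is: B > D > A > C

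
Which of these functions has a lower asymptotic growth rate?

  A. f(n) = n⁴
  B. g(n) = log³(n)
B

f(n) = n⁴ is O(n⁴), while g(n) = log³(n) is O(log³ n).
Since O(log³ n) grows slower than O(n⁴), g(n) is dominated.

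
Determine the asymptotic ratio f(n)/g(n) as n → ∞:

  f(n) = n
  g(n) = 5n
1/5

Since n and 5n have the same growth rate (O(n)),
the ratio converges to a constant: 1/5.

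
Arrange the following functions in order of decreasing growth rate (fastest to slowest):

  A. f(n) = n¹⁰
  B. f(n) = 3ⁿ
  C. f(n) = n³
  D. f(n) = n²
B > A > C > D

Comparing growth rates:
B = 3ⁿ is O(3ⁿ)
A = n¹⁰ is O(n¹⁰)
C = n³ is O(n³)
D = n² is O(n²)

Therefore, the order from fastest to slowest is: B > A > C > D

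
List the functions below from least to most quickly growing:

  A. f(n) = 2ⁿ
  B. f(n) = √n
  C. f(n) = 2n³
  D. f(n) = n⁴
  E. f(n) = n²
B < E < C < D < A

Comparing growth rates:
B = √n is O(√n)
E = n² is O(n²)
C = 2n³ is O(n³)
D = n⁴ is O(n⁴)
A = 2ⁿ is O(2ⁿ)

Therefore, the order from slowest to fastest is: B < E < C < D < A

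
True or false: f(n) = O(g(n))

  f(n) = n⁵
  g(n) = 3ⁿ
True

f(n) = n⁵ is O(n⁵), and g(n) = 3ⁿ is O(3ⁿ).
Since O(n⁵) ⊆ O(3ⁿ) (f grows no faster than g), f(n) = O(g(n)) is true.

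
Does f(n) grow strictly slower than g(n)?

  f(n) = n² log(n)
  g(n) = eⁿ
True

f(n) = n² log(n) is O(n² log n), and g(n) = eⁿ is O(eⁿ).
Since O(n² log n) grows strictly slower than O(eⁿ), f(n) = o(g(n)) is true.
This means lim(n→∞) f(n)/g(n) = 0.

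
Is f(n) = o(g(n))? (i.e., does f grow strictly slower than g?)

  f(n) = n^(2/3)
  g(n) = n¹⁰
True

f(n) = n^(2/3) is O(n^(2/3)), and g(n) = n¹⁰ is O(n¹⁰).
Since O(n^(2/3)) grows strictly slower than O(n¹⁰), f(n) = o(g(n)) is true.
This means lim(n→∞) f(n)/g(n) = 0.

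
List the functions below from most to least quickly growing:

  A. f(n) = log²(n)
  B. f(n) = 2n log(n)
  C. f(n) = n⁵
C > B > A

Comparing growth rates:
C = n⁵ is O(n⁵)
B = 2n log(n) is O(n log n)
A = log²(n) is O(log² n)

Therefore, the order from fastest to slowest is: C > B > A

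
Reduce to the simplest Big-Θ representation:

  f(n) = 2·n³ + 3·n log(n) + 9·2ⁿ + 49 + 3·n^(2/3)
Θ(2ⁿ)

Order the terms by growth rate: 49 ≺ 3·n^(2/3) ≺ 3·n log(n) ≺ 2·n³ ≺ 9·2ⁿ.
The fastest-growing term 9·2ⁿ dominates as n → ∞; dropping its constant factor gives Θ(2ⁿ).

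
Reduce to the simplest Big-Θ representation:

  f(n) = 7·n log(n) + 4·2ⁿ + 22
Θ(2ⁿ)

Order the terms by growth rate: 22 ≺ 7·n log(n) ≺ 4·2ⁿ.
The fastest-growing term 4·2ⁿ dominates as n → ∞; dropping its constant factor gives Θ(2ⁿ).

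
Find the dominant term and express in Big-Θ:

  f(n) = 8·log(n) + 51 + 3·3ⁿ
Θ(3ⁿ)

Order the terms by growth rate: 51 ≺ 8·log(n) ≺ 3·3ⁿ.
The fastest-growing term 3·3ⁿ dominates as n → ∞; dropping its constant factor gives Θ(3ⁿ).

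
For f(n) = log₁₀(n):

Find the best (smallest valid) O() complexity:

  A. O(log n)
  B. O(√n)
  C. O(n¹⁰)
A

f(n) = log₁₀(n) is O(log n).
All listed options are valid Big-O bounds (upper bounds),
but O(log n) is the tightest (smallest valid bound).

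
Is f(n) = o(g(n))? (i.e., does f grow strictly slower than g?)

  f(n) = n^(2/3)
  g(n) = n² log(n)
True

f(n) = n^(2/3) is O(n^(2/3)), and g(n) = n² log(n) is O(n² log n).
Since O(n^(2/3)) grows strictly slower than O(n² log n), f(n) = o(g(n)) is true.
This means lim(n→∞) f(n)/g(n) = 0.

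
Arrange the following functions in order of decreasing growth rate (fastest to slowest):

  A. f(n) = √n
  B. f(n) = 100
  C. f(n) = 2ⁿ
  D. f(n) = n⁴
C > D > A > B

Comparing growth rates:
C = 2ⁿ is O(2ⁿ)
D = n⁴ is O(n⁴)
A = √n is O(√n)
B = 100 is O(1)

Therefore, the order from fastest to slowest is: C > D > A > B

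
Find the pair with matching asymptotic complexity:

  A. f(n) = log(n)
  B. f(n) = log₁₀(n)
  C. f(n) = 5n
A and B

Examining each function:
  A. log(n) is O(log n)
  B. log₁₀(n) is O(log n)
  C. 5n is O(n)

Functions A and B both have the same complexity class.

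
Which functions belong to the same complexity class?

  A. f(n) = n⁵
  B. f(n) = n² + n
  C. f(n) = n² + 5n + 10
B and C

Examining each function:
  A. n⁵ is O(n⁵)
  B. n² + n is O(n²)
  C. n² + 5n + 10 is O(n²)

Functions B and C both have the same complexity class.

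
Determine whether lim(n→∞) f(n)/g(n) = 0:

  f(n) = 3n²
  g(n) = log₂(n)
False

f(n) = 3n² is O(n²), and g(n) = log₂(n) is O(log n).
Since O(n²) grows faster than or equal to O(log n), f(n) = o(g(n)) is false.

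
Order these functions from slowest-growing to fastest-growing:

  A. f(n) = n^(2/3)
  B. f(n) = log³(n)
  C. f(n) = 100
C < B < A

Comparing growth rates:
C = 100 is O(1)
B = log³(n) is O(log³ n)
A = n^(2/3) is O(n^(2/3))

Therefore, the order from slowest to fastest is: C < B < A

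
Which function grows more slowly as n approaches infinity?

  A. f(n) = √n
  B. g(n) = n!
A

f(n) = √n is O(√n), while g(n) = n! is O(n!).
Since O(√n) grows slower than O(n!), f(n) is dominated.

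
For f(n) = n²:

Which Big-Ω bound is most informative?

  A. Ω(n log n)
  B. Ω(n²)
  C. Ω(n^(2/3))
B

f(n) = n² is Ω(n²).
All listed options are valid Big-Ω bounds (lower bounds),
but Ω(n²) is the tightest (largest valid bound).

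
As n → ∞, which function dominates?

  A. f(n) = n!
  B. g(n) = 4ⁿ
A

f(n) = n! is O(n!), while g(n) = 4ⁿ is O(4ⁿ).
Since O(n!) grows faster than O(4ⁿ), f(n) dominates.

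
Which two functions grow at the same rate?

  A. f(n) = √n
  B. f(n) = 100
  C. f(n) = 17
B and C

Examining each function:
  A. √n is O(√n)
  B. 100 is O(1)
  C. 17 is O(1)

Functions B and C both have the same complexity class.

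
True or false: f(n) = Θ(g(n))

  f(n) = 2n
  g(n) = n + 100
True

f(n) = 2n and g(n) = n + 100 are both O(n).
Since they have the same asymptotic growth rate, f(n) = Θ(g(n)) is true.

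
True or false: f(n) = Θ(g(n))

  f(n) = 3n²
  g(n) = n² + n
True

f(n) = 3n² and g(n) = n² + n are both O(n²).
Since they have the same asymptotic growth rate, f(n) = Θ(g(n)) is true.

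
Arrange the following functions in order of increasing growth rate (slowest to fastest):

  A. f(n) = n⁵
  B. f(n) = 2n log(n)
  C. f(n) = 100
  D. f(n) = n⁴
C < B < D < A

Comparing growth rates:
C = 100 is O(1)
B = 2n log(n) is O(n log n)
D = n⁴ is O(n⁴)
A = n⁵ is O(n⁵)

Therefore, the order from slowest to fastest is: C < B < D < A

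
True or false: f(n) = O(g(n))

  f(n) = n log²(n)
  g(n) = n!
True

f(n) = n log²(n) is O(n log² n), and g(n) = n! is O(n!).
Since O(n log² n) ⊆ O(n!) (f grows no faster than g), f(n) = O(g(n)) is true.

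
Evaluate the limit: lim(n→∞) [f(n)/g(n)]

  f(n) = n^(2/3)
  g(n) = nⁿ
0

Since n^(2/3) (O(n^(2/3))) grows slower than nⁿ (O(nⁿ)),
the ratio f(n)/g(n) → 0 as n → ∞.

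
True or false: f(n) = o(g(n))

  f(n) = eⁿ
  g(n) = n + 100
False

f(n) = eⁿ is O(eⁿ), and g(n) = n + 100 is O(n).
Since O(eⁿ) grows faster than or equal to O(n), f(n) = o(g(n)) is false.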